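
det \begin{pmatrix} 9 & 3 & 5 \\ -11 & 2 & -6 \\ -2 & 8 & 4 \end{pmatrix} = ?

The determinant is 252.

Expand along column 1:
  + 9 · |2 -6; 8 4| = 9·(8 − (-48)) = 504
  − (-11) · |3 5; 8 4| = −(-11)·(12 − 40) = -308
  + (-2) · |3 5; 2 -6| = (-2)·(-18 − 10) = 56
Sum: (504) + (-308) + (56) = 252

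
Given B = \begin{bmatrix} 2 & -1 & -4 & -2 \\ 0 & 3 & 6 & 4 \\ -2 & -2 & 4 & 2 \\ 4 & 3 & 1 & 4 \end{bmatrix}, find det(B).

Expand along row 2 (it has 1 zero):
  + (3) · M_22   where M_22 = det([2 -4 -2; -2 4 2; 4 1 4]) = 0
  − (6) · M_23   where M_23 = det([2 -1 -2; -2 -2 2; 4 3 4]) = -48
  + (4) · M_24   where M_24 = det([2 -1 -4; -2 -2 4; 4 3 1]) = -54
det = (+1)·(3)·(0) + (-1)·(6)·(-48) + (+1)·(4)·(-54) = 72

The determinant is 72.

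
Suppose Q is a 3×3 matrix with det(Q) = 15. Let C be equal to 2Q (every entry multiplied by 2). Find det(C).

For a 3×3 matrix, det(2Q) = 2^3·det(Q) = 8·det(Q).
det(C) = (8)·(15) = 120

The determinant is 120.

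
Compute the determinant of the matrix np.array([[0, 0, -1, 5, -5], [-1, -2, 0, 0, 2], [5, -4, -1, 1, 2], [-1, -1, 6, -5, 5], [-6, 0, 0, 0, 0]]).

Expand along row 5 (it has 4 zeros):
  + (-6) · M_51   where M_51 = det([0 -1 5 -5; -2 0 0 2; -4 -1 1 2; -1 6 -5 5]) = -58
det = (+1)·(-6)·(-58) = 348

The determinant is 348.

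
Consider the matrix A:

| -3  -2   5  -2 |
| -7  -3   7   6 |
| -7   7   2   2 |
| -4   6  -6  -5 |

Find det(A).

The determinant is 2703.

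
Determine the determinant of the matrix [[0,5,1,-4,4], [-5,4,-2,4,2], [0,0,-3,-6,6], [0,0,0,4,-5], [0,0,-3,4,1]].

The matrix is block upper-triangular with a 2×2 block and a 3×3 block on the diagonal, so its determinant equals the product of the determinants of the diagonal blocks.
det of the 2×2 block = 25
det of the 3×3 block = -90
det = (25)·(-90) = -2250

The determinant is -2250.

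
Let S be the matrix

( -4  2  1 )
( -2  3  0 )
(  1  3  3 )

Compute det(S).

|S| = -33

Expand along column 3:
  + 1 · |-2 3; 1 3| = 1·(-6 − 3) = -9
  + 3 · |-4 2; -2 3| = 3·(-12 − (-4)) = -24
Sum: (-9) + (-24) = -33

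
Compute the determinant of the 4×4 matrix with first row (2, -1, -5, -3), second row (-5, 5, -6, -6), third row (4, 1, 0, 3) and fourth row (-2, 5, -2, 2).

Expand along row 3 (it has 1 zero):
  + (4) · M_31   where M_31 = det([-1 -5 -3; 5 -6 -6; 5 -2 2]) = 164
  − (1) · M_32   where M_32 = det([2 -5 -3; -5 -6 -6; -2 -2 2]) = -152
  − (3) · M_34   where M_34 = det([2 -1 -5; -5 5 -6; -2 5 -2]) = 113
det = (+1)·(4)·(164) + (-1)·(1)·(-152) + (-1)·(3)·(113) = 469

469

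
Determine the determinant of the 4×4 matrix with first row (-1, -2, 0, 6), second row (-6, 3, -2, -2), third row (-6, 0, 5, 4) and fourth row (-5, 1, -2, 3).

Expand along row 1 (it has 1 zero):
  + (-1) · M_11   where M_11 = det([3 -2 -2; 0 5 4; 1 -2 3]) = 71
  − (-2) · M_12   where M_12 = det([-6 -2 -2; -6 5 4; -5 -2 3]) = -208
  − (6) · M_14   where M_14 = det([-6 3 -2; -6 0 5; -5 1 -2]) = -69
det = (+1)·(-1)·(71) + (-1)·(-2)·(-208) + (-1)·(6)·(-69) = -73

-73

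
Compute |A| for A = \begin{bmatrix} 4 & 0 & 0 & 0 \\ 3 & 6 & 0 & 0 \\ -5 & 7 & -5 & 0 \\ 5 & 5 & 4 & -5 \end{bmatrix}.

|A| = 600

A is lower triangular, so det(A) is the product of the diagonal entries:
det = (4) · (6) · (-5) · (-5) = 600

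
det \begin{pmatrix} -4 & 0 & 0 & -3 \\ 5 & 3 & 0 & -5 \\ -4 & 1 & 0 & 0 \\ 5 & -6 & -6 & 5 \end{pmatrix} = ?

-426

Expand along column 3 (it has 3 zeros):
  − (-6) · M_43   where M_43 = det([-4 0 -3; 5 3 -5; -4 1 0]) = -71
det = (-1)·(-6)·(-71) = -426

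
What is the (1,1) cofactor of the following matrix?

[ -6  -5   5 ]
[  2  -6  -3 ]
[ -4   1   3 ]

Delete row 1 and column 1; the remaining 2×2 submatrix is [-6 -3; 1 3].
Its determinant is (-6)·3 − (-3)·1 = -15.
The cofactor carries sign (−1)^(1+1) = +1, so C_{1,1} = +(-15) = -15.

The cofactor is -15.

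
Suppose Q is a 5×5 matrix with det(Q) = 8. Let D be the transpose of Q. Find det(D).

8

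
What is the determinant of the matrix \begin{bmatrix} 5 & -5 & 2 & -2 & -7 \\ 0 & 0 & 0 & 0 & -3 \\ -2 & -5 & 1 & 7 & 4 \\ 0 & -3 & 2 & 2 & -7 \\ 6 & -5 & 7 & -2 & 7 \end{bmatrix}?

-501

Expand along row 2 (it has 4 zeros):
  − (-3) · M_25   where M_25 = det([5 -5 2 -2; -2 -5 1 7; 0 -3 2 2; 6 -5 7 -2]) = -167
det = (-1)·(-3)·(-167) = -501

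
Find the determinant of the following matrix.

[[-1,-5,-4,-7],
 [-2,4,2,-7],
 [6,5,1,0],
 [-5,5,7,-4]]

Expand along row 3 (it has 1 zero):
  + (6) · M_31   where M_31 = det([-5 -4 -7; 4 2 -7; 5 7 -4]) = -255
  − (5) · M_32   where M_32 = det([-1 -4 -7; -2 2 -7; -5 7 -4]) = -121
  + (1) · M_33   where M_33 = det([-1 -5 -7; -2 4 -7; -5 5 -4]) = -224
det = (+1)·(6)·(-255) + (-1)·(5)·(-121) + (+1)·(1)·(-224) = -1149

-1149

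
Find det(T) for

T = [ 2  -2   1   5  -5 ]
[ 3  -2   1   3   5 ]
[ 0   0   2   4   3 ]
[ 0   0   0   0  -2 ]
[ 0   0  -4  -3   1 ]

T is block upper-triangular with a 2×2 block and a 3×3 block on the diagonal, so its determinant equals the product of the determinants of the diagonal blocks.
det of the 2×2 block = 2
det of the 3×3 block = 20
det = (2)·(20) = 40

The determinant is 40.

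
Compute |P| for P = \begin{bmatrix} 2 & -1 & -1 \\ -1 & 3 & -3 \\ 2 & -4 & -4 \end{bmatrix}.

|P| = -36

Expand along column 1:
  + 2 · |3 -3; -4 -4| = 2·(-12 − 12) = -48
  − (-1) · |-1 -1; -4 -4| = −(-1)·(4 − 4) = 0
  + 2 · |-1 -1; 3 -3| = 2·(3 − (-3)) = 12
Sum: (-48) + (0) + (12) = -36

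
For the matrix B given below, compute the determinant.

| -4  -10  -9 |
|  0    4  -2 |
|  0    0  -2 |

The determinant is 32.

B is upper triangular, so det(B) is the product of the diagonal entries:
det = (-4) · (4) · (-2) = 32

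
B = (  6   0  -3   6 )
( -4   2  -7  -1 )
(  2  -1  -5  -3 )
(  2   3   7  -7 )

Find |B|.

Expand along row 1 (it has 1 zero):
  + (6) · M_11   where M_11 = det([2 -7 -1; -1 -5 -3; 3 7 -7]) = 216
  + (-3) · M_13   where M_13 = det([-4 2 -1; 2 -1 -3; 2 3 -7]) = -56
  − (6) · M_14   where M_14 = det([-4 2 -7; 2 -1 -5; 2 3 7]) = -136
det = (+1)·(6)·(216) + (+1)·(-3)·(-56) + (-1)·(6)·(-136) = 2280

det(B) = 2280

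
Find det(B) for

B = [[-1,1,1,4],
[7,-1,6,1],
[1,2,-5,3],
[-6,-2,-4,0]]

Expand along row 4 (it has 1 zero):
  − (-6) · M_41   where M_41 = det([1 1 4; -1 6 1; 2 -5 3]) = 0
  + (-2) · M_42   where M_42 = det([-1 1 4; 7 6 1; 1 -5 3]) = -207
  − (-4) · M_43   where M_43 = det([-1 1 4; 7 -1 1; 1 2 3]) = 45
det = (-1)·(-6)·(0) + (+1)·(-2)·(-207) + (-1)·(-4)·(45) = 594

The determinant is 594.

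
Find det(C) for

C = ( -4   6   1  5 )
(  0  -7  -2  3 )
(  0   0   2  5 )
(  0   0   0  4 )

C is upper triangular, so det(C) is the product of the diagonal entries:
det = (-4) · (-7) · (2) · (4) = 224

|C| = 224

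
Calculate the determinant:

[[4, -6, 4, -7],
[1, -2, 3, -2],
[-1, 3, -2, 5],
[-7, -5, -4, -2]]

-230

Expand along row 1:
  + (4) · M_11   where M_11 = det([-2 3 -2; 3 -2 5; -5 -4 -2]) = -61
  − (-6) · M_12   where M_12 = det([1 3 -2; -1 -2 5; -7 -4 -2]) = -67
  + (4) · M_13   where M_13 = det([1 -2 -2; -1 3 5; -7 -5 -2]) = 41
  − (-7) · M_14   where M_14 = det([1 -2 3; -1 3 -2; -7 -5 -4]) = 36
det = (+1)·(4)·(-61) + (-1)·(-6)·(-67) + (+1)·(4)·(41) + (-1)·(-7)·(36) = -230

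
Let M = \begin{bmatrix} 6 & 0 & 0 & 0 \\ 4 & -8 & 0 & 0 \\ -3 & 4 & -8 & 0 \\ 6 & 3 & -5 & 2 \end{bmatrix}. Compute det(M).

768

M is lower triangular, so det(M) is the product of the diagonal entries:
det = (6) · (-8) · (-8) · (2) = 768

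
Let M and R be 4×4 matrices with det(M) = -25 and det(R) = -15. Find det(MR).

det(MR) = det(M)·det(R) = (-25)·(-15) = 375

375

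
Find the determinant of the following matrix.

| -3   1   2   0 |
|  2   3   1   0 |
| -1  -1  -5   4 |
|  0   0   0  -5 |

Expand along row 4 (it has 3 zeros):
  + (-5) · M_44   where M_44 = det([-3 1 2; 2 3 1; -1 -1 -5]) = 53
det = (+1)·(-5)·(53) = -265

The determinant is -265.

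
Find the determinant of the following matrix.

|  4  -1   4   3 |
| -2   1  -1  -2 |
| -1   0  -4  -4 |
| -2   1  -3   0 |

-24

Expand along row 3 (it has 1 zero):
  + (-1) · M_31   where M_31 = det([-1 4 3; 1 -1 -2; 1 -3 0]) = -8
  + (-4) · M_33   where M_33 = det([4 -1 3; -2 1 -2; -2 1 0]) = 4
  − (-4) · M_34   where M_34 = det([4 -1 4; -2 1 -1; -2 1 -3]) = -4
det = (+1)·(-1)·(-8) + (+1)·(-4)·(4) + (-1)·(-4)·(-4) = -24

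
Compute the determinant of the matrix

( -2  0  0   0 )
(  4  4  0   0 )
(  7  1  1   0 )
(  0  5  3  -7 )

The matrix is lower triangular, so the determinant is the product of the diagonal entries:
det = (-2) · (4) · (1) · (-7) = 56

The determinant is 56.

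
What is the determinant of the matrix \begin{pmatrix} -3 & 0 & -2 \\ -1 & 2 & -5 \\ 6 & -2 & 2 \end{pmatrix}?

The determinant is 38.

Expand along row 1:
  + (-3) · |2 -5; -2 2| = (-3)·(4 − 10) = 18
  + (-2) · |-1 2; 6 -2| = (-2)·(2 − 12) = 20
Sum: (18) + (20) = 38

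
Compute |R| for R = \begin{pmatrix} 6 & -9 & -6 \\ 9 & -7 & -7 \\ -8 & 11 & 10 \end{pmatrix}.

The determinant is 90.

Expand along column 1:
  + 6 · |-7 -7; 11 10| = 6·(-70 − (-77)) = 42
  − 9 · |-9 -6; 11 10| = −9·(-90 − (-66)) = 216
  + (-8) · |-9 -6; -7 -7| = (-8)·(63 − 42) = -168
Sum: (42) + (216) + (-168) = 90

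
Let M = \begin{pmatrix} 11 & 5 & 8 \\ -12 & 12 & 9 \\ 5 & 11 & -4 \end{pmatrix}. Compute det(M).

-3168

Expand along row 1:
  + 11 · |12 9; 11 -4| = 11·(-48 − 99) = -1617
  − 5 · |-12 9; 5 -4| = −5·(48 − 45) = -15
  + 8 · |-12 12; 5 11| = 8·(-132 − 60) = -1536
Sum: (-1617) + (-15) + (-1536) = -3168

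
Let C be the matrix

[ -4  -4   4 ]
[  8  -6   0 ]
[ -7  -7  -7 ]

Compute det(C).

Expand along row 2:
  − 8 · |-4 4; -7 -7| = −8·(28 − (-28)) = -448
  + (-6) · |-4 4; -7 -7| = (-6)·(28 − (-28)) = -336
Sum: (-448) + (-336) = -784

The determinant is -784.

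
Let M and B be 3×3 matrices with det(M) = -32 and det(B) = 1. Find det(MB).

The determinant is -32.

det(MB) = det(M)·det(B) = (-32)·(1) = -32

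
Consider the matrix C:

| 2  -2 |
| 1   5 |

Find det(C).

12

det(C) = 2·5 − (-2)·1 = 10 − (-2) = 12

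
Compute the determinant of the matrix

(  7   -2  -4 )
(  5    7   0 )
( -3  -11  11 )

Expand along row 2:
  − 5 · |-2 -4; -11 11| = −5·(-22 − 44) = 330
  + 7 · |7 -4; -3 11| = 7·(77 − 12) = 455
Sum: (330) + (455) = 785

785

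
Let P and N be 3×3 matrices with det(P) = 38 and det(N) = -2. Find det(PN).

The determinant is -76.

det(PN) = det(P)·det(N) = (38)·(-2) = -76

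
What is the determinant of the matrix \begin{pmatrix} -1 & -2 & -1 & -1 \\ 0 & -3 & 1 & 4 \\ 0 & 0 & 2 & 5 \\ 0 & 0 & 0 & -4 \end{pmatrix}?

The matrix is upper triangular, so the determinant is the product of the diagonal entries:
det = (-1) · (-3) · (2) · (-4) = -24

-24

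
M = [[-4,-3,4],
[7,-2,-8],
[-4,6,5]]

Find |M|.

det(M) = -7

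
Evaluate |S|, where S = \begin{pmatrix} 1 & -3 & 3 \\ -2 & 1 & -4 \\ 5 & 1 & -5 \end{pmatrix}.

68

Expand along column 1:
  + 1 · |1 -4; 1 -5| = 1·(-5 − (-4)) = -1
  − (-2) · |-3 3; 1 -5| = −(-2)·(15 − 3) = 24
  + 5 · |-3 3; 1 -4| = 5·(12 − 3) = 45
Sum: (-1) + (24) + (45) = 68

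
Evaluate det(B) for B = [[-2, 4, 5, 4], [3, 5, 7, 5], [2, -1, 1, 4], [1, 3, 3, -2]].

105

Expand along row 1:
  + (-2) · M_11   where M_11 = det([5 7 5; -1 1 4; 3 3 -2]) = -30
  − (4) · M_12   where M_12 = det([3 7 5; 2 1 4; 1 3 -2]) = 39
  + (5) · M_13   where M_13 = det([3 5 5; 2 -1 4; 1 3 -2]) = 45
  − (4) · M_14   where M_14 = det([3 5 7; 2 -1 1; 1 3 3]) = 6
det = (+1)·(-2)·(-30) + (-1)·(4)·(39) + (+1)·(5)·(45) + (-1)·(4)·(6) = 105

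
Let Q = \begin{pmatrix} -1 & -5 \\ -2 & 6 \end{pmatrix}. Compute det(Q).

-16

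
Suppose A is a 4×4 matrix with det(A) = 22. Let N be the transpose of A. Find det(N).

22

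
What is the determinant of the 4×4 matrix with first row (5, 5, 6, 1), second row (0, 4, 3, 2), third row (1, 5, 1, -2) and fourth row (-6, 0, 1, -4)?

Expand along row 2 (it has 1 zero):
  + (4) · M_22   where M_22 = det([5 6 1; 1 1 -2; -6 1 -4]) = 93
  − (3) · M_23   where M_23 = det([5 5 1; 1 5 -2; -6 0 -4]) = 10
  + (2) · M_24   where M_24 = det([5 5 6; 1 5 1; -6 0 1]) = 170
det = (+1)·(4)·(93) + (-1)·(3)·(10) + (+1)·(2)·(170) = 682

682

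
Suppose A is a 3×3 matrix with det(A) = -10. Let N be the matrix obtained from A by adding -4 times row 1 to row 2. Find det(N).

-10

Adding a multiple of one row to another leaves the determinant unchanged.
det(N) = (1)·(-10) = -10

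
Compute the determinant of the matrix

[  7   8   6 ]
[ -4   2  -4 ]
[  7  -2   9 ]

The determinant is 98.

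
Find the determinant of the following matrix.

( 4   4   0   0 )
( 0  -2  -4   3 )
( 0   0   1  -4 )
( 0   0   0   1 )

The matrix is upper triangular, so the determinant is the product of the diagonal entries:
det = (4) · (-2) · (1) · (1) = -8

-8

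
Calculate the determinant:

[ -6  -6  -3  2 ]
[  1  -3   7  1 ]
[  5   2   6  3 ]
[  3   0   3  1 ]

Expand along row 4 (it has 1 zero):
  − (3) · M_41   where M_41 = det([-6 -3 2; -3 7 1; 2 6 3]) = -187
  − (3) · M_43   where M_43 = det([-6 -6 2; 1 -3 1; 5 2 3]) = 88
  + (1) · M_44   where M_44 = det([-6 -6 -3; 1 -3 7; 5 2 6]) = -33
det = (-1)·(3)·(-187) + (-1)·(3)·(88) + (+1)·(1)·(-33) = 264

The determinant is 264.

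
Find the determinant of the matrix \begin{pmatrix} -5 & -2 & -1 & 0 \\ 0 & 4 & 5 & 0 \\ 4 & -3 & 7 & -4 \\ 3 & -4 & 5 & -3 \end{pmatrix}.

-155

Expand along row 2 (it has 2 zeros):
  + (4) · M_22   where M_22 = det([-5 -1 0; 4 7 -4; 3 5 -3]) = 5
  − (5) · M_23   where M_23 = det([-5 -2 0; 4 -3 -4; 3 -4 -3]) = 35
det = (+1)·(4)·(5) + (-1)·(5)·(35) = -155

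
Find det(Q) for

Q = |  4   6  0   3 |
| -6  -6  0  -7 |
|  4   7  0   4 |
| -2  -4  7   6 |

The determinant is -154.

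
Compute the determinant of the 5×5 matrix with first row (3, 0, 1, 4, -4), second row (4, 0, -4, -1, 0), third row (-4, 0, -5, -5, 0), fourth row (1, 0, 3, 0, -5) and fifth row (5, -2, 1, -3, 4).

Expand along column 2 (it has 4 zeros):
  − (-2) · M_52   where M_52 = det([3 1 4 -4; 4 -4 -1 0; -4 -5 -5 0; 1 3 0 -5]) = 723
det = (-1)·(-2)·(723) = 1446

1446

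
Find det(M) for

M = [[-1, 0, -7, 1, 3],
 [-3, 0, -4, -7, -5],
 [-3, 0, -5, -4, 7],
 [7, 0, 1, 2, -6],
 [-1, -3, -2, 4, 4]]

Expand along column 2 (it has 4 zeros):
  − (-3) · M_52   where M_52 = det([-1 -7 1 3; -3 -4 -7 -5; -3 -5 -4 7; 7 1 2 -6]) = -2649
det = (-1)·(-3)·(-2649) = -7947

-7947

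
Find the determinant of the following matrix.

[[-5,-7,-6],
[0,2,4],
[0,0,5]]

-50

The matrix is upper triangular, so the determinant is the product of the diagonal entries:
det = (-5) · (2) · (5) = -50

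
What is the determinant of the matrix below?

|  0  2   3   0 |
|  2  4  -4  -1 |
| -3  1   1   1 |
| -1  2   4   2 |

Expand along row 1 (it has 2 zeros):
  − (2) · M_12   where M_12 = det([2 -4 -1; -3 1 1; -1 4 2]) = -13
  + (3) · M_13   where M_13 = det([2 4 -1; -3 1 1; -1 2 2]) = 25
det = (-1)·(2)·(-13) + (+1)·(3)·(25) = 101

101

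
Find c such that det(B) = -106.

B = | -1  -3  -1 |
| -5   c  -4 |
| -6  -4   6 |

c = -5

Expanding along the row containing c, det(B) is linear in c: det(B) = (-12)·c + (-166).
Set (-12)·c + (-166) = -106  ⇒  (-12)·c = 60  ⇒  c = -5.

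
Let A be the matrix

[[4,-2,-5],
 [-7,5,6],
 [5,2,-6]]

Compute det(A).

The determinant is 51.

Expand along row 1:
  + 4 · |5 6; 2 -6| = 4·(-30 − 12) = -168
  − (-2) · |-7 6; 5 -6| = −(-2)·(42 − 30) = 24
  + (-5) · |-7 5; 5 2| = (-5)·(-14 − 25) = 195
Sum: (-168) + (24) + (195) = 51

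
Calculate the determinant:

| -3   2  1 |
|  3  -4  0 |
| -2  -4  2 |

-8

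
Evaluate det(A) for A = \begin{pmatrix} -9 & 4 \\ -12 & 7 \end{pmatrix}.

|A| = -15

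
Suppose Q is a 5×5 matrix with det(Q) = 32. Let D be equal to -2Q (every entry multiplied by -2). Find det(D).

For a 5×5 matrix, det(-2Q) = (-2)^5·det(Q) = -32·det(Q).
det(D) = (-32)·(32) = -1024

-1024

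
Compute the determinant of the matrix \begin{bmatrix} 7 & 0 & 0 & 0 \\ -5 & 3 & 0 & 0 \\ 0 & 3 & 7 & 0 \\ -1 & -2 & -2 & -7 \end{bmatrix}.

The determinant is -1029.

The matrix is lower triangular, so the determinant is the product of the diagonal entries:
det = (7) · (3) · (7) · (-7) = -1029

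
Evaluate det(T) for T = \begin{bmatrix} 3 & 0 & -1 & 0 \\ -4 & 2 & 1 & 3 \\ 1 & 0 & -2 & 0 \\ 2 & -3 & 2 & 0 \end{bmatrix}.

-45

Expand along column 4 (it has 3 zeros):
  + (3) · M_24   where M_24 = det([3 0 -1; 1 0 -2; 2 -3 2]) = -15
det = (+1)·(3)·(-15) = -45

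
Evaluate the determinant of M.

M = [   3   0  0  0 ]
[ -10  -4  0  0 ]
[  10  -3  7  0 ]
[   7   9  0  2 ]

-168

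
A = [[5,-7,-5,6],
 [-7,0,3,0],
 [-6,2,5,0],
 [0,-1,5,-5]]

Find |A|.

917

Expand along row 2 (it has 2 zeros):
  − (-7) · M_21   where M_21 = det([-7 -5 6; 2 5 0; -1 5 -5]) = 215
  − (3) · M_23   where M_23 = det([5 -7 6; -6 2 0; 0 -1 -5]) = 196
det = (-1)·(-7)·(215) + (-1)·(3)·(196) = 917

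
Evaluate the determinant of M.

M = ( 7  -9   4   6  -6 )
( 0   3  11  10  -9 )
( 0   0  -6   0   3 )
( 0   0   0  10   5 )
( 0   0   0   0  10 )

M is upper triangular, so det(M) is the product of the diagonal entries:
det = (7) · (3) · (-6) · (10) · (10) = -12600

|M| = -12600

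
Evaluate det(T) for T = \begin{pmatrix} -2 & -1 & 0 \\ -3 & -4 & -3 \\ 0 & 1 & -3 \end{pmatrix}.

|T| = -21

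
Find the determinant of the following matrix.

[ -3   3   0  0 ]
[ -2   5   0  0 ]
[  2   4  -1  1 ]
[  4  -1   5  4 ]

The determinant is 81.

The matrix is block lower-triangular with a 2×2 block and a 2×2 block on the diagonal, so its determinant equals the product of the determinants of the diagonal blocks.
det of the 2×2 block = -9
det of the 2×2 block = -9
det = (-9)·(-9) = 81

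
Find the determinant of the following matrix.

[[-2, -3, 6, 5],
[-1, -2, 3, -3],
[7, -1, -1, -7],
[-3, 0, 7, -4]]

-946

Expand along row 4 (it has 1 zero):
  − (-3) · M_41   where M_41 = det([-3 6 5; -2 3 -3; -1 -1 -7]) = 31
  − (7) · M_43   where M_43 = det([-2 -3 5; -1 -2 -3; 7 -1 -7]) = 137
  + (-4) · M_44   where M_44 = det([-2 -3 6; -1 -2 3; 7 -1 -1]) = 20
det = (-1)·(-3)·(31) + (-1)·(7)·(137) + (+1)·(-4)·(20) = -946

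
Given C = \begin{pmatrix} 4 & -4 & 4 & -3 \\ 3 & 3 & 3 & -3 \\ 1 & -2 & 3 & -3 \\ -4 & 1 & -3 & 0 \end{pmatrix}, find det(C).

-105

Expand along row 4 (it has 1 zero):
  − (-4) · M_41   where M_41 = det([-4 4 -3; 3 3 -3; -2 3 -3]) = 15
  + (1) · M_42   where M_42 = det([4 4 -3; 3 3 -3; 1 3 -3]) = 6
  − (-3) · M_43   where M_43 = det([4 -4 -3; 3 3 -3; 1 -2 -3]) = -57
det = (-1)·(-4)·(15) + (+1)·(1)·(6) + (-1)·(-3)·(-57) = -105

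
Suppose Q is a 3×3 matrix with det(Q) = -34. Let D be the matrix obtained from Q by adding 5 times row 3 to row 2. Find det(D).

|D| = -34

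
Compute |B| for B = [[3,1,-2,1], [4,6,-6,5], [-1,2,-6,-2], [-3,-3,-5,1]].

Expand along row 1:
  + (3) · M_11   where M_11 = det([6 -6 5; 2 -6 -2; -3 -5 1]) = -260
  − (1) · M_12   where M_12 = det([4 -6 5; -1 -6 -2; -3 -5 1]) = -171
  + (-2) · M_13   where M_13 = det([4 6 5; -1 2 -2; -3 -3 1]) = 71
  − (1) · M_14   where M_14 = det([4 6 -6; -1 2 -6; -3 -3 -5]) = -88
det = (+1)·(3)·(-260) + (-1)·(1)·(-171) + (+1)·(-2)·(71) + (-1)·(1)·(-88) = -663

-663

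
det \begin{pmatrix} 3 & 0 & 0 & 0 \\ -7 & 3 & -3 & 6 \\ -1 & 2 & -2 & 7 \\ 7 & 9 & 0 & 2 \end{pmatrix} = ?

The determinant is -243.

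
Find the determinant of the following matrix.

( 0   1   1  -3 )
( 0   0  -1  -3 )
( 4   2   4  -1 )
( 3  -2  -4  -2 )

5

Expand along row 2 (it has 2 zeros):
  − (-1) · M_23   where M_23 = det([0 1 -3; 4 2 -1; 3 -2 -2]) = 47
  + (-3) · M_24   where M_24 = det([0 1 1; 4 2 4; 3 -2 -4]) = 14
det = (-1)·(-1)·(47) + (+1)·(-3)·(14) = 5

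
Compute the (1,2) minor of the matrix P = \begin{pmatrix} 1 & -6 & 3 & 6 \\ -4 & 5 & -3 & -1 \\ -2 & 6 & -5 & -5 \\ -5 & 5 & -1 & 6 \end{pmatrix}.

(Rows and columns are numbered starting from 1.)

Delete row 1 and column 2; the remaining 3×3 submatrix is [-4 -3 -1; -2 -5 -5; -5 -1 6].
Its determinant is 52.

The minor is 52.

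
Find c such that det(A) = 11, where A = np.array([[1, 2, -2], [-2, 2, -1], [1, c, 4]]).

Expanding along the row containing c, det(A) is linear in c: det(A) = (5)·c + (26).
Set (5)·c + (26) = 11  ⇒  (5)·c = -15  ⇒  c = -3.

c = -3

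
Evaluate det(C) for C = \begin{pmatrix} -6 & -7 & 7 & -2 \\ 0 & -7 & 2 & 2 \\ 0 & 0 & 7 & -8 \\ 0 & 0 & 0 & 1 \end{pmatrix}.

C is upper triangular, so det(C) is the product of the diagonal entries:
det = (-6) · (-7) · (7) · (1) = 294

|C| = 294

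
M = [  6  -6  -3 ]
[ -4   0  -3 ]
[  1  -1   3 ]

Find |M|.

The determinant is -84.

Expand along column 2:
  − (-6) · |-4 -3; 1 3| = −(-6)·(-12 − (-3)) = -54
  − (-1) · |6 -3; -4 -3| = −(-1)·(-18 − 12) = -30
Sum: (-54) + (-30) = -84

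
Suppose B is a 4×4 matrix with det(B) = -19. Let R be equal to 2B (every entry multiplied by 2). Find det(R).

For a 4×4 matrix, det(2B) = 2^4·det(B) = 16·det(B).
det(R) = (16)·(-19) = -304

-304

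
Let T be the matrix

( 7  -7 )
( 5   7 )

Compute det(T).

84

det(T) = 7·7 − (-7)·5 = 49 − (-35) = 84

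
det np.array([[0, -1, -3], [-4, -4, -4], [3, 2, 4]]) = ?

-16

Expand along row 1:
  − (-1) · |-4 -4; 3 4| = −(-1)·(-16 − (-12)) = -4
  + (-3) · |-4 -4; 3 2| = (-3)·(-8 − (-12)) = -12
Sum: (-4) + (-12) = -16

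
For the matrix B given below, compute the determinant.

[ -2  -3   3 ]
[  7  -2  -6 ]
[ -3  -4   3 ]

|B| = -33

Expand along row 1:
  + (-2) · |-2 -6; -4 3| = (-2)·(-6 − 24) = 60
  − (-3) · |7 -6; -3 3| = −(-3)·(21 − 18) = 9
  + 3 · |7 -2; -3 -4| = 3·(-28 − 6) = -102
Sum: (60) + (9) + (-102) = -33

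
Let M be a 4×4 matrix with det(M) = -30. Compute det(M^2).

det(M^2) = (det M)^2 = (-30)^2 = 900

900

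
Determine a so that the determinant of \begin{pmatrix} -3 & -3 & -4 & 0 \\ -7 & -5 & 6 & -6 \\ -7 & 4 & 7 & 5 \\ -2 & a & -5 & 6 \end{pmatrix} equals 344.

Expanding along the column containing a, det(M) is linear in a: det(M) = (-524)·a + (868).
Set (-524)·a + (868) = 344  ⇒  (-524)·a = -524  ⇒  a = 1.

a = 1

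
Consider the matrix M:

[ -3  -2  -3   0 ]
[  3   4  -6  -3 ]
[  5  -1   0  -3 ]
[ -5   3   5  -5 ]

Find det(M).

-1533

Expand along row 1 (it has 1 zero):
  + (-3) · M_11   where M_11 = det([4 -6 -3; -1 0 -3; 3 5 -5]) = 159
  − (-2) · M_12   where M_12 = det([3 -6 -3; 5 0 -3; -5 5 -5]) = -270
  + (-3) · M_13   where M_13 = det([3 4 -3; 5 -1 -3; -5 3 -5]) = 172
det = (+1)·(-3)·(159) + (-1)·(-2)·(-270) + (+1)·(-3)·(172) = -1533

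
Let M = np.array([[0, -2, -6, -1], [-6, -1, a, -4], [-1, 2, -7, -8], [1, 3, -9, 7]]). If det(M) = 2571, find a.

Expanding along the row containing a, det(M) is linear in a: det(M) = (-7)·a + (2564).
Set (-7)·a + (2564) = 2571  ⇒  (-7)·a = 7  ⇒  a = -1.

a = -1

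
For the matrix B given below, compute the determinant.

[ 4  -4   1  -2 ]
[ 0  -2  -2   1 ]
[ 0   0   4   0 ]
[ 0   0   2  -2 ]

64

B is block upper-triangular with a 2×2 block and a 2×2 block on the diagonal, so its determinant equals the product of the determinants of the diagonal blocks.
det of the 2×2 block = -8
det of the 2×2 block = -8
det = (-8)·(-8) = 64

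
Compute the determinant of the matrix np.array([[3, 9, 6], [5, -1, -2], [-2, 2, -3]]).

The determinant is 240.

Expand along column 1:
  + 3 · |-1 -2; 2 -3| = 3·(3 − (-4)) = 21
  − 5 · |9 6; 2 -3| = −5·(-27 − 12) = 195
  + (-2) · |9 6; -1 -2| = (-2)·(-18 − (-6)) = 24
Sum: (21) + (195) + (24) = 240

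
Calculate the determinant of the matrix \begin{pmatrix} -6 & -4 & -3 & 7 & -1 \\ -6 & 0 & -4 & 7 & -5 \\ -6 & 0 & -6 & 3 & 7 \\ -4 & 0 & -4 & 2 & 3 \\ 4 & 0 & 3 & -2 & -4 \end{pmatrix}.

Expand along column 2 (it has 4 zeros):
  − (-4) · M_12   where M_12 = det([-6 -4 7 -5; -6 -6 3 7; -4 -4 2 3; 4 3 -2 -4]) = 40
det = (-1)·(-4)·(40) = 160

160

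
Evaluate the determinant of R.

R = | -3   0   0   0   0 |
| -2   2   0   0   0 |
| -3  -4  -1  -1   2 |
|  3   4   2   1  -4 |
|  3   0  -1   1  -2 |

R is block lower-triangular with a 2×2 block and a 3×3 block on the diagonal, so its determinant equals the product of the determinants of the diagonal blocks.
det of the 2×2 block = -6
det of the 3×3 block = -4
det = (-6)·(-4) = 24

24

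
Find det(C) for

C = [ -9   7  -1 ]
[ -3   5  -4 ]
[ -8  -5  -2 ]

|C| = 397

Expand along column 1:
  + (-9) · |5 -4; -5 -2| = (-9)·(-10 − 20) = 270
  − (-3) · |7 -1; -5 -2| = −(-3)·(-14 − 5) = -57
  + (-8) · |7 -1; 5 -4| = (-8)·(-28 − (-5)) = 184
Sum: (270) + (-57) + (184) = 397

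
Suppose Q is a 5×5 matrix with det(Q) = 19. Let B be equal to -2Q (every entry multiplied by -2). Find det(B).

det(B) = -608

For a 5×5 matrix, det(-2Q) = (-2)^5·det(Q) = -32·det(Q).
det(B) = (-32)·(19) = -608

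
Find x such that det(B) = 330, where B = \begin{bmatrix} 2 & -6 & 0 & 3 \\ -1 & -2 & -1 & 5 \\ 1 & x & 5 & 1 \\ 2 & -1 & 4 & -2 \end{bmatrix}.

x = 7

Expanding along the row containing x, det(B) is linear in x: det(B) = (42)·x + (36).
Set (42)·x + (36) = 330  ⇒  (42)·x = 294  ⇒  x = 7.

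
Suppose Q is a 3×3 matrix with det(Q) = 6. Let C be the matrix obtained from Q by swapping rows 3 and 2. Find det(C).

|C| = -6

Swapping two rows multiplies the determinant by −1.
det(C) = (-1)·(6) = -6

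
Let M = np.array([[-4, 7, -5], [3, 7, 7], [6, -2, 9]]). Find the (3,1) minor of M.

The minor is 84.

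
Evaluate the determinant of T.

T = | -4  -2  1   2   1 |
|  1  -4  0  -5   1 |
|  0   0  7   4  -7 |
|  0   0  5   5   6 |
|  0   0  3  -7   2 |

The determinant is 13428.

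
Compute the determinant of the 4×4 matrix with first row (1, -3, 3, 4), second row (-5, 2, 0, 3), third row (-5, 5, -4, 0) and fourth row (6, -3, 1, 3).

48

Expand along row 2 (it has 1 zero):
  − (-5) · M_21   where M_21 = det([-3 3 4; 5 -4 0; -3 1 3]) = -37
  + (2) · M_22   where M_22 = det([1 3 4; -5 -4 0; 6 1 3]) = 109
  + (3) · M_24   where M_24 = det([1 -3 3; -5 5 -4; 6 -3 1]) = 5
det = (-1)·(-5)·(-37) + (+1)·(2)·(109) + (+1)·(3)·(5) = 48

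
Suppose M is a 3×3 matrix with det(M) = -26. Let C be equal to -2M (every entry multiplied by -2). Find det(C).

For a 3×3 matrix, det(-2M) = (-2)^3·det(M) = -8·det(M).
det(C) = (-8)·(-26) = 208

det(C) = 208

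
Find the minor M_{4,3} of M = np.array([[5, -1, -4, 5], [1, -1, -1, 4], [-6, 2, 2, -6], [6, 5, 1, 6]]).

-12

Delete row 4 and column 3; the remaining 3×3 submatrix is [5 -1 5; 1 -1 4; -6 2 -6].
Its determinant is -12.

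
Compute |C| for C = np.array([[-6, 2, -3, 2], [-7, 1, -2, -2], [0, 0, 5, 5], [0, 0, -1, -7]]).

The determinant is -240.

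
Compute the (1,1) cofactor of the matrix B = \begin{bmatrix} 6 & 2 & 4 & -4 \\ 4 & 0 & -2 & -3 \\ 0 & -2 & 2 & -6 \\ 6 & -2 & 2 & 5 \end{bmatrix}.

-44

Delete row 1 and column 1; the remaining 3×3 submatrix is [0 -2 -3; -2 2 -6; -2 2 5].
Its determinant is -44.
The cofactor carries sign (−1)^(1+1) = +1, so C_{1,1} = +(-44) = -44.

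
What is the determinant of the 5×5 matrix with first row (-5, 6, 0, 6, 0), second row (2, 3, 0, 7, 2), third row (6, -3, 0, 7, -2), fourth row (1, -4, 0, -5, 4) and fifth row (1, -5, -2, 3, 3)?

Expand along column 3 (it has 4 zeros):
  + (-2) · M_53   where M_53 = det([-5 6 6 0; 2 3 7 2; 6 -3 7 -2; 1 -4 -5 4]) = -1040
det = (+1)·(-2)·(-1040) = 2080

2080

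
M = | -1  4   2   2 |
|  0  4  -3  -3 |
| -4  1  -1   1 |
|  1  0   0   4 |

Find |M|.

Expand along row 4 (it has 2 zeros):
  − (1) · M_41   where M_41 = det([4 2 2; 4 -3 -3; 1 -1 1]) = -40
  + (4) · M_44   where M_44 = det([-1 4 2; 0 4 -3; -4 1 -1]) = 81
det = (-1)·(1)·(-40) + (+1)·(4)·(81) = 364

364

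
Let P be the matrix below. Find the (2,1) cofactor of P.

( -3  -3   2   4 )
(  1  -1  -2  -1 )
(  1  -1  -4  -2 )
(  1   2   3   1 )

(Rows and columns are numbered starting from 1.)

The cofactor is -8.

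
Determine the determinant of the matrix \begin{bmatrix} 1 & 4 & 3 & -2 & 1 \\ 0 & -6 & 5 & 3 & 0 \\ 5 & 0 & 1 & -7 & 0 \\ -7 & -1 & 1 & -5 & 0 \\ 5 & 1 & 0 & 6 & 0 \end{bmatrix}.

Expand along column 5 (it has 4 zeros):
  + (1) · M_15   where M_15 = det([0 -6 5 3; 5 0 1 -7; -7 -1 1 -5; 5 1 0 6]) = 558
det = (+1)·(1)·(558) = 558

The determinant is 558.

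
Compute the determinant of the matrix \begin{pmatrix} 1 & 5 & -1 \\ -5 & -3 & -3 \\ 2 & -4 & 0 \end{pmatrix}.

-68

Expand along column 3:
  + (-1) · |-5 -3; 2 -4| = (-1)·(20 − (-6)) = -26
  − (-3) · |1 5; 2 -4| = −(-3)·(-4 − 10) = -42
Sum: (-26) + (-42) = -68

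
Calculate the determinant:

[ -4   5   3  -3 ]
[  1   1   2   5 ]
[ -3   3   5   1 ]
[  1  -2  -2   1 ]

Expand along row 1:
  + (-4) · M_11   where M_11 = det([1 2 5; 3 5 1; -2 -2 1]) = 17
  − (5) · M_12   where M_12 = det([1 2 5; -3 5 1; 1 -2 1]) = 20
  + (3) · M_13   where M_13 = det([1 1 5; -3 3 1; 1 -2 1]) = 24
  − (-3) · M_14   where M_14 = det([1 1 2; -3 3 5; 1 -2 -2]) = 9
det = (+1)·(-4)·(17) + (-1)·(5)·(20) + (+1)·(3)·(24) + (-1)·(-3)·(9) = -69

The determinant is -69.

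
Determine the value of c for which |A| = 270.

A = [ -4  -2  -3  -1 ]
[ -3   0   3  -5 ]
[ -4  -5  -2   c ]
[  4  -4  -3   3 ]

-1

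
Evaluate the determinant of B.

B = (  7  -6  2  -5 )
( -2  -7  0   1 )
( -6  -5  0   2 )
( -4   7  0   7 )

Expand along column 3 (it has 3 zeros):
  + (2) · M_13   where M_13 = det([-2 -7 1; -6 -5 2; -4 7 7]) = -202
det = (+1)·(2)·(-202) = -404

|B| = -404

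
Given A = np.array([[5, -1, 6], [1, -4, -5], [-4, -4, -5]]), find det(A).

The determinant is -145.

Expand along column 1:
  + 5 · |-4 -5; -4 -5| = 5·(20 − 20) = 0
  − 1 · |-1 6; -4 -5| = −1·(5 − (-24)) = -29
  + (-4) · |-1 6; -4 -5| = (-4)·(5 − (-24)) = -116
Sum: (0) + (-29) + (-116) = -145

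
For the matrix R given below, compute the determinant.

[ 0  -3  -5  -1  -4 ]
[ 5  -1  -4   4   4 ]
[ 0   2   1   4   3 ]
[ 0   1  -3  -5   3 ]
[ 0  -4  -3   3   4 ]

Expand along column 1 (it has 4 zeros):
  − (5) · M_21   where M_21 = det([-3 -5 -1 -4; 2 1 4 3; 1 -3 -5 3; -4 -3 3 4]) = -895
det = (-1)·(5)·(-895) = 4475

4475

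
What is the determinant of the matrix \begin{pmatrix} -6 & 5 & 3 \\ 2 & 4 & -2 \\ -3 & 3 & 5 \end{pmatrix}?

Expand along row 1:
  + (-6) · |4 -2; 3 5| = (-6)·(20 − (-6)) = -156
  − 5 · |2 -2; -3 5| = −5·(10 − 6) = -20
  + 3 · |2 4; -3 3| = 3·(6 − (-12)) = 54
Sum: (-156) + (-20) + (54) = -122

-122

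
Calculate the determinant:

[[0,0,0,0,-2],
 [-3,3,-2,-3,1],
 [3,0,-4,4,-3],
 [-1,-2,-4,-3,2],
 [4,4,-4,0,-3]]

Expand along row 1 (it has 4 zeros):
  + (-2) · M_15   where M_15 = det([-3 3 -2 -3; 3 0 -4 4; -1 -2 -4 -3; 4 4 -4 0]) = -644
det = (+1)·(-2)·(-644) = 1288

The determinant is 1288.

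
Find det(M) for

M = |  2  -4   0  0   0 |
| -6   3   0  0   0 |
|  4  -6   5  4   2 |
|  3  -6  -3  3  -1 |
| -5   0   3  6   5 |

The determinant is -1782.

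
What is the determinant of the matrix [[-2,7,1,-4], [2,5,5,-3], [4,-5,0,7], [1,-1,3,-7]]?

-223

Expand along row 3 (it has 1 zero):
  + (4) · M_31   where M_31 = det([7 1 -4; 5 5 -3; -1 3 -7]) = -224
  − (-5) · M_32   where M_32 = det([-2 1 -4; 2 5 -3; 1 3 -7]) = 59
  − (7) · M_34   where M_34 = det([-2 7 1; 2 5 5; 1 -1 3]) = -54
det = (+1)·(4)·(-224) + (-1)·(-5)·(59) + (-1)·(7)·(-54) = -223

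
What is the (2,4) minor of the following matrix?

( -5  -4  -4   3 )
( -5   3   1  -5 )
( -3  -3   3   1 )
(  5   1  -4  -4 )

Delete row 2 and column 4; the remaining 3×3 submatrix is [-5 -4 -4; -3 -3 3; 5 1 -4].
Its determinant is -105.

-105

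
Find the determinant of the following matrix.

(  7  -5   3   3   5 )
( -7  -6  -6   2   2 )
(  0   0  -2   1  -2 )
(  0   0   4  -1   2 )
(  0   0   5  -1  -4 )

The matrix is block upper-triangular with a 2×2 block and a 3×3 block on the diagonal, so its determinant equals the product of the determinants of the diagonal blocks.
det of the 2×2 block = -77
det of the 3×3 block = 12
det = (-77)·(12) = -924

The determinant is -924.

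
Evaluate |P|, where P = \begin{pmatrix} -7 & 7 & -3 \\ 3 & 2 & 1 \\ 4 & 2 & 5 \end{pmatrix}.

Expand along row 1:
  + (-7) · |2 1; 2 5| = (-7)·(10 − 2) = -56
  − 7 · |3 1; 4 5| = −7·(15 − 4) = -77
  + (-3) · |3 2; 4 2| = (-3)·(6 − 8) = 6
Sum: (-56) + (-77) + (6) = -127

-127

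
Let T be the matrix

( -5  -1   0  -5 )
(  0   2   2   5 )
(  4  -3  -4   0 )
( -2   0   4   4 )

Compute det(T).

208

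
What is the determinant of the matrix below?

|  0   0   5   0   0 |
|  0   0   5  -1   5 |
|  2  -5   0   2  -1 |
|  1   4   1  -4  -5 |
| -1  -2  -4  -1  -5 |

Expand along row 1 (it has 4 zeros):
  + (5) · M_13   where M_13 = det([0 0 -1 5; 2 -5 2 -1; 1 4 -4 -5; -1 -2 -1 -5]) = 337
det = (+1)·(5)·(337) = 1685

1685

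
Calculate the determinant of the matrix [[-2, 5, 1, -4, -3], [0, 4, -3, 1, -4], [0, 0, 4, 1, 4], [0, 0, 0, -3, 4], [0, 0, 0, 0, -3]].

The matrix is upper triangular, so the determinant is the product of the diagonal entries:
det = (-2) · (4) · (4) · (-3) · (-3) = -288

-288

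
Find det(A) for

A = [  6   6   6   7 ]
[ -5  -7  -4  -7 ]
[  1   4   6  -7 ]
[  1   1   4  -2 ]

-110

Expand along row 1:
  + (6) · M_11   where M_11 = det([-7 -4 -7; 4 6 -7; 1 4 -2]) = -186
  − (6) · M_12   where M_12 = det([-5 -4 -7; 1 6 -7; 1 4 -2]) = -46
  + (6) · M_13   where M_13 = det([-5 -7 -7; 1 4 -7; 1 1 -2]) = 61
  − (7) · M_14   where M_14 = det([-5 -7 -4; 1 4 6; 1 1 4]) = -52
det = (+1)·(6)·(-186) + (-1)·(6)·(-46) + (+1)·(6)·(61) + (-1)·(7)·(-52) = -110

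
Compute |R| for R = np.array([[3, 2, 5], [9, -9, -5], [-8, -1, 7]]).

|R| = -655

Expand along column 1:
  + 3 · |-9 -5; -1 7| = 3·(-63 − 5) = -204
  − 9 · |2 5; -1 7| = −9·(14 − (-5)) = -171
  + (-8) · |2 5; -9 -5| = (-8)·(-10 − (-45)) = -280
Sum: (-204) + (-171) + (-280) = -655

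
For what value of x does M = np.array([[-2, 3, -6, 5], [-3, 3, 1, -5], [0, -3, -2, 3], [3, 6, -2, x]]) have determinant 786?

x = -7

Expanding along the column containing x, det(M) is linear in x: det(M) = (-66)·x + (324).
Set (-66)·x + (324) = 786  ⇒  (-66)·x = 462  ⇒  x = -7.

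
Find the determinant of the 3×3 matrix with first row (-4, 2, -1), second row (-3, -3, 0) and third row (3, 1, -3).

-60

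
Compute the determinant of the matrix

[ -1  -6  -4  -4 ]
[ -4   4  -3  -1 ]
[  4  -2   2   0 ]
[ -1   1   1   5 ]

182

Expand along row 3 (it has 1 zero):
  + (4) · M_31   where M_31 = det([-6 -4 -4; 4 -3 -1; 1 1 5]) = 140
  − (-2) · M_32   where M_32 = det([-1 -4 -4; -4 -3 -1; -1 1 5]) = -42
  + (2) · M_33   where M_33 = det([-1 -6 -4; -4 4 -1; -1 1 5]) = -147
det = (+1)·(4)·(140) + (-1)·(-2)·(-42) + (+1)·(2)·(-147) = 182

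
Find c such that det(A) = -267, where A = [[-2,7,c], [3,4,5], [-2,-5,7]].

c = -8

Expanding along the column containing c, det(A) is linear in c: det(A) = (-7)·c + (-323).
Set (-7)·c + (-323) = -267  ⇒  (-7)·c = 56  ⇒  c = -8.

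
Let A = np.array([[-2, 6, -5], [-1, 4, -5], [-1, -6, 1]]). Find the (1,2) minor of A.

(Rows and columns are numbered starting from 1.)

The minor is -6.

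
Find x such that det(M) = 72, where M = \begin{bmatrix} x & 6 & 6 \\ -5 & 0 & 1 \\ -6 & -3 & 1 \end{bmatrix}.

x = -4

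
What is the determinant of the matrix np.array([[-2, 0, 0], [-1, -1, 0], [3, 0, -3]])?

-6

The matrix is lower triangular, so the determinant is the product of the diagonal entries:
det = (-2) · (-1) · (-3) = -6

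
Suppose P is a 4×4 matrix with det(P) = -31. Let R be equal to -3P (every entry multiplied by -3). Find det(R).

The determinant is -2511.

For a 4×4 matrix, det(-3P) = (-3)^4·det(P) = 81·det(P).
det(R) = (81)·(-31) = -2511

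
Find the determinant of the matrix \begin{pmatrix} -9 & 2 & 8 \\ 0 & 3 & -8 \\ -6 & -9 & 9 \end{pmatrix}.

Expand along row 2:
  + 3 · |-9 8; -6 9| = 3·(-81 − (-48)) = -99
  − (-8) · |-9 2; -6 -9| = −(-8)·(81 − (-12)) = 744
Sum: (-99) + (744) = 645

645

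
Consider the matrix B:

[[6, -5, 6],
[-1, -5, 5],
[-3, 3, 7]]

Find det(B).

-368

Expand along column 1:
  + 6 · |-5 5; 3 7| = 6·(-35 − 15) = -300
  − (-1) · |-5 6; 3 7| = −(-1)·(-35 − 18) = -53
  + (-3) · |-5 6; -5 5| = (-3)·(-25 − (-30)) = -15
Sum: (-300) + (-53) + (-15) = -368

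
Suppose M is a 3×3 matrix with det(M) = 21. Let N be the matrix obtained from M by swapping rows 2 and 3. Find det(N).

Swapping two rows multiplies the determinant by −1.
det(N) = (-1)·(21) = -21

-21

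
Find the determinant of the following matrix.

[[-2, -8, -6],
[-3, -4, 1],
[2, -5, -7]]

Expand along row 1:
  + (-2) · |-4 1; -5 -7| = (-2)·(28 − (-5)) = -66
  − (-8) · |-3 1; 2 -7| = −(-8)·(21 − 2) = 152
  + (-6) · |-3 -4; 2 -5| = (-6)·(15 − (-8)) = -138
Sum: (-66) + (152) + (-138) = -52

-52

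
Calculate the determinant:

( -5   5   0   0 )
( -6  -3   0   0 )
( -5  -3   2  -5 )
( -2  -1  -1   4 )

The matrix is block lower-triangular with a 2×2 block and a 2×2 block on the diagonal, so its determinant equals the product of the determinants of the diagonal blocks.
det of the 2×2 block = 45
det of the 2×2 block = 3
det = (45)·(3) = 135

135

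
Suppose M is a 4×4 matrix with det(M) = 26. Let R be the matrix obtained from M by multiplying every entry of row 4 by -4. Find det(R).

det(R) = -104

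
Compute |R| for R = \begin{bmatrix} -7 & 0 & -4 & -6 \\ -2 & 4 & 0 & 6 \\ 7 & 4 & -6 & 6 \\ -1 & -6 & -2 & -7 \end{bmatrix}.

det(R) = 1632

Expand along row 1 (it has 1 zero):
  + (-7) · M_11   where M_11 = det([4 0 6; 4 -6 6; -6 -2 -7]) = -48
  + (-4) · M_13   where M_13 = det([-2 4 6; 7 4 6; -1 -6 -7]) = -72
  − (-6) · M_14   where M_14 = det([-2 4 0; 7 4 -6; -1 -6 -2]) = 168
det = (+1)·(-7)·(-48) + (+1)·(-4)·(-72) + (-1)·(-6)·(168) = 1632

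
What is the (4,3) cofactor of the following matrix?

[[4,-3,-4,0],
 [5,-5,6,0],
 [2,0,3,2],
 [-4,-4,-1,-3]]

10

Delete row 4 and column 3; the remaining 3×3 submatrix is [4 -3 0; 5 -5 0; 2 0 2].
Its determinant is -10.
The cofactor carries sign (−1)^(4+3) = −1, so C_{4,3} = −(-10) = 10.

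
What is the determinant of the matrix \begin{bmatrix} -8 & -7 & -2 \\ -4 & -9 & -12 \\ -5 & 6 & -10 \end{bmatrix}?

The determinant is -1298.

Expand along row 1:
  + (-8) · |-9 -12; 6 -10| = (-8)·(90 − (-72)) = -1296
  − (-7) · |-4 -12; -5 -10| = −(-7)·(40 − 60) = -140
  + (-2) · |-4 -9; -5 6| = (-2)·(-24 − 45) = 138
Sum: (-1296) + (-140) + (138) = -1298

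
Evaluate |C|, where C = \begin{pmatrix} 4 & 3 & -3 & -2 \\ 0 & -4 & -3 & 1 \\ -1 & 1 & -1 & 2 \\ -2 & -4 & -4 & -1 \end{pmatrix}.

Expand along row 2 (it has 1 zero):
  + (-4) · M_22   where M_22 = det([4 -3 -2; -1 -1 2; -2 -4 -1]) = 47
  − (-3) · M_23   where M_23 = det([4 3 -2; -1 1 2; -2 -4 -1]) = 1
  + (1) · M_24   where M_24 = det([4 3 -3; -1 1 -1; -2 -4 -4]) = -56
det = (+1)·(-4)·(47) + (-1)·(-3)·(1) + (+1)·(1)·(-56) = -241

|C| = -241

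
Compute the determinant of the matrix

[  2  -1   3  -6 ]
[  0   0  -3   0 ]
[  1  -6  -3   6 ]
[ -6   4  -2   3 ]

441

Expand along row 2 (it has 3 zeros):
  − (-3) · M_23   where M_23 = det([2 -1 -6; 1 -6 6; -6 4 3]) = 147
det = (-1)·(-3)·(147) = 441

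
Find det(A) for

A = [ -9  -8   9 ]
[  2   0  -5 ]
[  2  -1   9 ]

Expand along column 2:
  − (-8) · |2 -5; 2 9| = −(-8)·(18 − (-10)) = 224
  − (-1) · |-9 9; 2 -5| = −(-1)·(45 − 18) = 27
Sum: (224) + (27) = 251

251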